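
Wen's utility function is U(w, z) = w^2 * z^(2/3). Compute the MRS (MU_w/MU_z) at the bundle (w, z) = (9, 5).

MU_w = 2·w·z^(2/3) and MU_z = 2/3·w^2·z^(-1/3).
MRS = MU_w/MU_z = (3)·z/w.
At (9, 5): MRS = 5/3.
So at (9, 5) the consumer would give up 5/3 units of z for one more unit of w.

MRS = 5/3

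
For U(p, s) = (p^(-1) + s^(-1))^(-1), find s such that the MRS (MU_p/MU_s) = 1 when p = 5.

s = 5

For CES with ρ = -1, MRS = (s/p)^2.
Setting (s/5)^2 = 1 gives s/5 = 1 and s = 5.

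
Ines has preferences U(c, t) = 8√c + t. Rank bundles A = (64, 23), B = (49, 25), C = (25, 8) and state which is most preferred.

Evaluate utility at each bundle:
U(A) = 87.000.
U(B) = 81.000.
U(C) = 48.000.
Highest utility is A, so A ≻ B ≻ C.

Bundle A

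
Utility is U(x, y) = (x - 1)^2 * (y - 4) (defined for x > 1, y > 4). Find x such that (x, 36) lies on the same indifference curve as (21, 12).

x = 11

U(21, 12) = 3200.
Set U(x, 36) = 3200 and solve.
With y = 36: (36 − 4) = 32, so (x − 1)^2 = 3200/32 = 100.
Taking the square root (with x > 1): x − 1 = 10, so x = 11.
Check: U(11, 36) = 3200.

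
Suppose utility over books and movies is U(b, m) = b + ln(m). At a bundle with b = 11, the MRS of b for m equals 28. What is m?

MU_b = 1, MU_m = 1/m.
MRS = 1 ÷ (1/m).
MRS depends only on m: m = 28 ⇒ m = 28.

m = 28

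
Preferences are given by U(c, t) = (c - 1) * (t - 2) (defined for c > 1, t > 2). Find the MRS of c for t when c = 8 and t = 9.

MU_c = (t−2), MU_t = (c−1).
MRS = (t−2)/(c−1).
At (8, 9): MRS = 1.
The indifference curve has slope −1 at this bundle.

MRS = 1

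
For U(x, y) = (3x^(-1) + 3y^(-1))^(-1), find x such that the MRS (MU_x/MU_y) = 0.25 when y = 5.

For CES with ρ = -1, MRS = (y/x)^2.
Setting (5/x)^2 = 0.25 gives 5/x = 0.5 and x = 10.

x = 10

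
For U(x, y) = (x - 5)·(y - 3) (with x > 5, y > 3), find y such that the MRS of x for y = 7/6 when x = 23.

MU_x = (y−3), MU_y = (x−5).
MRS = (y−3)/(x−5).
Substitute x = 23: MRS = (y − 3)/18. Setting this equal to 7/6 gives y − 3 = (7/6)·18 = 21, so y = 24.

y = 24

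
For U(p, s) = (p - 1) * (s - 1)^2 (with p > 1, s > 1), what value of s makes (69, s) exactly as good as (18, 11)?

U(18, 11) = 1700.
Set U(69, s) = 1700 and solve.
With p = 69: (69 − 1) = 68, so (s − 1)^2 = 1700/68 = 25.
Taking the square root (with s > 1): s − 1 = 5, so s = 6.
Check: U(69, 6) = 1700.

s = 6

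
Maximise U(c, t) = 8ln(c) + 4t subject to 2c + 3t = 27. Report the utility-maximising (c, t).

MU_c = 8/c, MU_t = 4.
MRS = 8/c ÷ 4.
Tangency: set MRS = p_c/p_t = 2/3.
MRS depends only on c: 2/c = 2/3 ⇒ c* = 2/(2/3) = 3.
From the budget, 3·t = 27 − 2·3 = 21, so t* = 7.

c* = 3, t* = 7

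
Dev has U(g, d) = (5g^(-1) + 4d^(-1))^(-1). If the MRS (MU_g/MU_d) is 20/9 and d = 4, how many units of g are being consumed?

g = 3

For CES with ρ = -1, MRS = (5/4)·(d/g)^2.
Setting (5/4)·(4/g)^2 = 20/9 gives (4/g)^2 = 16/9, so 4/g = 4/3 and g = 3.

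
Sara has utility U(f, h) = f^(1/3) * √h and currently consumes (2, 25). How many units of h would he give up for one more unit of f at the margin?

MU_f = 1/3·f^(-2/3)·√h and MU_h = 0.5·f^(1/3)·h^(-0.5).
MRS = MU_f/MU_h = (2/3)·h/f.
At (2, 25): MRS = 25/3.
That is, one extra unit of f is worth 25/3 units of h at the margin.

MRS = 25/3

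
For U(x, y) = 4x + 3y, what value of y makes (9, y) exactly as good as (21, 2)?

U(21, 2) = 90.
Set U(9, y) = 90 and solve.
4·9 + 3y = 90 ⇒ 3y = 54 ⇒ y = 18.
Check: U(9, 18) = 90.

y = 18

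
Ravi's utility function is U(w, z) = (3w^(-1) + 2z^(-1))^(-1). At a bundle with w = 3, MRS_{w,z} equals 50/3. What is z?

For CES with ρ = -1, MRS = (3/2)·(z/w)^2.
Setting (3/2)·(z/3)^2 = 50/3 gives (z/3)^2 = 100/9, so z/3 = 10/3 and z = 10.

z = 10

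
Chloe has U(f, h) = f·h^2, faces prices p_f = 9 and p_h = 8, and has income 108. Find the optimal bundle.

MU_f = h^2 and MU_h = 2·f·h.
MRS = MU_f/MU_h = (1/2)·h/f.
Tangency: set MRS = p_f/p_h = 9/8 = 1.125.
So (1/2)·h/f = 1.125, i.e. h = 2.25·f.
Substitute into the budget 9·f + 8·h = 108: 27·f = 108, so f* = 4.
Then h* = 2.25·4 = 9.

f* = 4, h* = 9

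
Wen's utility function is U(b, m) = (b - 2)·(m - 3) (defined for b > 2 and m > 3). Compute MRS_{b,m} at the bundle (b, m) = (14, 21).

MRS = 1.5

MU_b = (m−3), MU_m = (b−2).
MRS = (m−3)/(b−2).
At (14, 21): MRS = 1.5.
That is, one extra unit of b is worth 1.5 units of m at the margin.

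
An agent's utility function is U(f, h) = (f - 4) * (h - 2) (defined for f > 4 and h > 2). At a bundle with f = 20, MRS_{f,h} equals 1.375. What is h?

h = 24

MU_f = (h−2), MU_h = (f−4).
MRS = (h−2)/(f−4).
Substitute f = 20: MRS = (h − 2)/16. Setting this equal to 1.375 gives h − 2 = 1.375·16 = 22, so h = 24.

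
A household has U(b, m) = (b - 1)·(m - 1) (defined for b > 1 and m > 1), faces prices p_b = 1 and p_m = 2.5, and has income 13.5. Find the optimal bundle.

MU_b = (m−1), MU_m = (b−1).
MRS = (m−1)/(b−1).
Tangency: set MRS = p_b/p_m = 1/2.5 = 0.4.
So (m − 1)/(b − 1) = 0.4, i.e. (m − 1) = 0.4·(b − 1).
Rewrite the budget in excess-of-subsistence terms: 1·(b − 1) + 2.5·(m − 1) = 13.5 − 1·1 − 2.5·1 = 10.
Substituting, 2·(b − 1) = 10, so b − 1 = 5 and b* = 6.
Then m − 1 = 0.4·5 = 2, so m* = 3.

b* = 6, m* = 3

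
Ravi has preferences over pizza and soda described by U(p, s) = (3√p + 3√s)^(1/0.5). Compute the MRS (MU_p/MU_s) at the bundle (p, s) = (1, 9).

For CES with ρ = 0.5, MRS = √(s/p).
At (1, 9): MRS = 3.
That is, one extra unit of p is worth 3 units of s at the margin.

MRS = 3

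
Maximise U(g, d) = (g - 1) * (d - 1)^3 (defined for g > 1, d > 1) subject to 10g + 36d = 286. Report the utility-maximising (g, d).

MU_g = (d−1)^3, MU_d = 3·(g−1)·(d−1)^2.
MRS = (1/3)·(d−1)/(g−1).
Tangency: set MRS = p_g/p_d = 10/36 = 5/18.
So (1/3)·(d − 1)/(g − 1) = 5/18, i.e. (d − 1) = (5/6)·(g − 1).
Rewrite the budget in excess-of-subsistence terms: 10·(g − 1) + 36·(d − 1) = 286 − 10·1 − 36·1 = 240.
Substituting, 40·(g − 1) = 240, so g − 1 = 6 and g* = 7.
Then d − 1 = (5/6)·6 = 5, so d* = 6.

g* = 7, d* = 6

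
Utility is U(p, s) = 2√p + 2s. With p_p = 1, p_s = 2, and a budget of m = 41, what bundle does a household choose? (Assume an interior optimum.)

p* = 1, s* = 20

MU_p = 2/(2√p), MU_s = 2.
MRS = 2/(2√p) ÷ 2.
Tangency: set MRS = p_p/p_s = 1/2 = 0.5.
MRS depends only on p: 0.5/√p = 0.5 ⇒ √p = 0.5/0.5 = 1 ⇒ p* = 1.
From the budget, 2·s = 41 − 1·1 = 40, so s* = 20.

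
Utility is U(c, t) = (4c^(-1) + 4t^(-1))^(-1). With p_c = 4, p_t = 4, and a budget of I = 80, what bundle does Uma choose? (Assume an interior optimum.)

c* = 10, t* = 10

For CES with ρ = -1, MRS = (t/c)^2.
Tangency: set MRS = p_c/p_t = 4/4 = 1.
So (t/c)^2 = 1; taking the square root, t/c = 1, i.e. t = c.
Substitute into the budget 4·c + 4·t = 80: 8·c = 80, so c* = 10 and t* = 10.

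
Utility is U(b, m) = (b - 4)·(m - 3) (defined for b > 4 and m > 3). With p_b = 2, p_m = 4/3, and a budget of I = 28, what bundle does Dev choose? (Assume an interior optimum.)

MU_b = (m−3), MU_m = (b−4).
MRS = (m−3)/(b−4).
Tangency: set MRS = p_b/p_m = 2/(4/3) = 1.5.
So (m − 3)/(b − 4) = 1.5, i.e. (m − 3) = 1.5·(b − 4).
Rewrite the budget in excess-of-subsistence terms: 2·(b − 4) + (4/3)·(m − 3) = 28 − 2·4 − (4/3)·3 = 16.
Substituting, 4·(b − 4) = 16, so b − 4 = 4 and b* = 8.
Then m − 3 = 1.5·4 = 6, so m* = 9.

b* = 8, m* = 9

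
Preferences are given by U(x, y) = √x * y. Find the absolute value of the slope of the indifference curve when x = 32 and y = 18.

MRS = 9/32

MU_x = 0.5·x^(-0.5)·y and MU_y = √x.
MRS = MU_x/MU_y = (0.5)·y/x.
At (32, 18): MRS = 9/32.
The indifference curve has slope −9/32 at this bundle.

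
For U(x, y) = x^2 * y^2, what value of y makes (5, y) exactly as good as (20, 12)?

U(20, 12) = 57600.
Set U(5, y) = 57600 and solve.
With x = 5: 5^2 = 25, so y^2 = 57600/25 = 2304; taking the square root, y = 48.
Check: U(5, 48) = 57600.

y = 48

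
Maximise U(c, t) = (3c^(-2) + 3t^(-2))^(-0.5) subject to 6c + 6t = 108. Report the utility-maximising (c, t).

For CES with ρ = -2, MRS = (t/c)^3.
Tangency: set MRS = p_c/p_t = 6/6 = 1.
So (t/c)^3 = 1; taking the cube root, t/c = 1, i.e. t = c.
Substitute into the budget 6·c + 6·t = 108: 12·c = 108, so c* = 9 and t* = 9.

c* = 9, t* = 9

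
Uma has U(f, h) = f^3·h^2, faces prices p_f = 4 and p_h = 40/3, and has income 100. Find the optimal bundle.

MU_f = 3·f^2·h^2 and MU_h = 2·f^3·h.
MRS = MU_f/MU_h = (3/2)·h/f.
Tangency: set MRS = p_f/p_h = 4/(40/3) = 0.3.
So (3/2)·h/f = 0.3, i.e. h = 0.2·f.
Substitute into the budget 4·f + (40/3)·h = 100: (20/3)·f = 100, so f* = 15.
Then h* = 0.2·15 = 3.

f* = 15, h* = 3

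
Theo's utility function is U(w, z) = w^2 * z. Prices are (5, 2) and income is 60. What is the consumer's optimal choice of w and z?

MU_w = 2·w·z and MU_z = w^2.
MRS = MU_w/MU_z = (2/1)·z/w.
Tangency: set MRS = p_w/p_z = 5/2 = 2.5.
So (2/1)·z/w = 2.5, i.e. z = 1.25·w.
Substitute into the budget 5·w + 2·z = 60: 7.5·w = 60, so w* = 8.
Then z* = 1.25·8 = 10.

w* = 8, z* = 10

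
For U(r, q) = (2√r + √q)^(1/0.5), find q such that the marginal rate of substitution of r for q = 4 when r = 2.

For CES with ρ = 0.5, MRS = (2/1)·√(q/r).
Setting (2/1)·√(q/2) = 4 gives √(q/2) = 2, so q/2 = 4 and q = 8.

q = 8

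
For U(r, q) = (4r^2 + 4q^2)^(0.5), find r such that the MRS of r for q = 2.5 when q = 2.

For CES with ρ = 2, MRS = (q/r)^(-1).
Setting (2/r)^(-1) = 2.5 gives 2/r = 0.4 and r = 5.

r = 5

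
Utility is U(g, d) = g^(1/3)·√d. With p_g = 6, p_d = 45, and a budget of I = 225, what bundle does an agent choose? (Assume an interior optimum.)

g* = 15, d* = 3

MU_g = 1/3·g^(-2/3)·√d and MU_d = 0.5·g^(1/3)·d^(-0.5).
MRS = MU_g/MU_d = (2/3)·d/g.
Tangency: set MRS = p_g/p_d = 6/45 = 2/15.
So (2/3)·d/g = 2/15, i.e. d = 0.2·g.
Substitute into the budget 6·g + 45·d = 225: 15·g = 225, so g* = 15.
Then d* = 0.2·15 = 3.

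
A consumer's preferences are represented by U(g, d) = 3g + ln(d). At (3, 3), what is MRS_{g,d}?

MRS = 9

MU_g = 3, MU_d = 1/d.
MRS = 3 ÷ (1/d).
At (3, 3): MRS = 9.
That is, one extra unit of g is worth 9 units of d at the margin.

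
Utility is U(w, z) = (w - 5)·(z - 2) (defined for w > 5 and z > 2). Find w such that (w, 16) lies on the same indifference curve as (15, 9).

w = 10

U(15, 9) = 70.
Set U(w, 16) = 70 and solve.
With z = 16: (16 − 2) = 14, so (w − 5) = 70/14 = 5.
So w = 5 + 5 = 10.
Check: U(10, 16) = 70.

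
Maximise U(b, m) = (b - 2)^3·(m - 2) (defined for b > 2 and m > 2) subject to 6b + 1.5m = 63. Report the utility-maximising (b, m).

MU_b = 3·(b−2)^2·(m−2), MU_m = (b−2)^3.
MRS = (3/1)·(m−2)/(b−2).
Tangency: set MRS = p_b/p_m = 6/1.5 = 4.
So (3/1)·(m − 2)/(b − 2) = 4, i.e. (m − 2) = (4/3)·(b − 2).
Rewrite the budget in excess-of-subsistence terms: 6·(b − 2) + 1.5·(m − 2) = 63 − 6·2 − 1.5·2 = 48.
Substituting, 8·(b − 2) = 48, so b − 2 = 6 and b* = 8.
Then m − 2 = (4/3)·6 = 8, so m* = 10.

b* = 8, m* = 10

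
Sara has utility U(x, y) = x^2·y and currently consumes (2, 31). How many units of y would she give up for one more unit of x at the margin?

MU_x = 2·x·y and MU_y = x^2.
MRS = MU_x/MU_y = (2/1)·y/x.
At (2, 31): MRS = 31.
That is, one extra unit of x is worth 31 units of y at the margin.

MRS = 31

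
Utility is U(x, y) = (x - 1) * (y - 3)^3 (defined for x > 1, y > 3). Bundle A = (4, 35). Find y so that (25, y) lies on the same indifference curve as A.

y = 19

U(4, 35) = 98304.
Set U(25, y) = 98304 and solve.
With x = 25: (25 − 1) = 24, so (y − 3)^3 = 98304/24 = 4096.
Taking the cube root (with y > 3): y − 3 = 16, so y = 19.
Check: U(25, 19) = 98304.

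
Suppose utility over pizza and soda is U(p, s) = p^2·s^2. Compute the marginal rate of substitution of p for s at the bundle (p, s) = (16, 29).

MRS = 29/16

MU_p = 2·p·s^2 and MU_s = 2·p^2·s.
MRS = MU_p/MU_s = s/p.
At (16, 29): MRS = 29/16.
So at (16, 29) the consumer would give up 29/16 units of s for one more unit of p.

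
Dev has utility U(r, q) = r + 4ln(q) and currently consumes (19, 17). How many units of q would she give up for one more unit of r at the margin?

MU_r = 1, MU_q = 4/q.
MRS = 1 ÷ (4/q).
At (19, 17): MRS = 4.25.
That is, one extra unit of r is worth 4.25 units of q at the margin.

MRS = 4.25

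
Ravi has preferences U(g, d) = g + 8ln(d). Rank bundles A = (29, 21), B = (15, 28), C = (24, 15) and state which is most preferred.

Bundle A

Evaluate utility at each bundle:
U(A) = 53.356.
U(B) = 41.658.
U(C) = 45.664.
Highest utility is A, so A ≻ C ≻ B.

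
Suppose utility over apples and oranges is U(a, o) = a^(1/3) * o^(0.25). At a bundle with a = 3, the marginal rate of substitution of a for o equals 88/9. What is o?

o = 22

MU_a = 1/3·a^(-2/3)·o^(0.25) and MU_o = 0.25·a^(1/3)·o^(-0.75).
MRS = MU_a/MU_o = (4/3)·o/a.
Substitute a = 3: MRS = o/2.25. Setting o/2.25 = 88/9 gives o = (88/9)·2.25 = 22.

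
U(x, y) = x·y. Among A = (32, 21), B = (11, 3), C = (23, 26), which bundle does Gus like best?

Evaluate utility at each bundle:
U(A) = 672.
U(B) = 33.
U(C) = 598.
Highest utility is A, so A ≻ C ≻ B.

Bundle A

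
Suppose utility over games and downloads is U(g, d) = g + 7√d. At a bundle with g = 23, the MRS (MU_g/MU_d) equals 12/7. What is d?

d = 36

MU_g = 1, MU_d = 7/(2√d).
MRS = 1 ÷ (7/(2√d)).
MRS depends only on d: (2/7)·√d = 12/7 ⇒ √d = (12/7)/(2/7) = 6 ⇒ d = 36.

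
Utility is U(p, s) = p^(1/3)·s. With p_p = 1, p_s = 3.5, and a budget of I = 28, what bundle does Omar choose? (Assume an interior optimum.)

p* = 7, s* = 6

MU_p = 1/3·p^(-2/3)·s and MU_s = p^(1/3).
MRS = MU_p/MU_s = (1/3)·s/p.
Tangency: set MRS = p_p/p_s = 1/3.5 = 2/7.
So (1/3)·s/p = 2/7, i.e. s = (6/7)·p.
Substitute into the budget 1·p + 3.5·s = 28: 4·p = 28, so p* = 7.
Then s* = (6/7)·7 = 6.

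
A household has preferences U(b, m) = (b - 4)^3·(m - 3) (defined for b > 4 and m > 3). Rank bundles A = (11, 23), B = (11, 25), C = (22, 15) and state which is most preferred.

Bundle C

Evaluate utility at each bundle:
U(A) = 6860.
U(B) = 7546.
U(C) = 69984.
Highest utility is C, so C ≻ B ≻ A.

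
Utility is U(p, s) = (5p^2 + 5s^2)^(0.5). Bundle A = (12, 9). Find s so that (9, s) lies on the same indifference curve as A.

s = 12

U depends on (p, s) only through S = 5p^2 + 5s^2, so equal utility means equal S. At (12, 9): S = 1125.
With p = 9: 5·9^2 = 405, so 5s^2 = 1125 − 405 = 720, i.e. s^2 = 144.
Hence s = √144 = 12.
Check: U(9, 12) = 33.541.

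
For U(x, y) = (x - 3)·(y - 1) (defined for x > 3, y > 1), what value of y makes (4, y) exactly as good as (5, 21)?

U(5, 21) = 40.
Set U(4, y) = 40 and solve.
With x = 4: (4 − 3) = 1, so (y − 1) = 40/1 = 40.
So y = 1 + 40 = 41.
Check: U(4, 41) = 40.

y = 41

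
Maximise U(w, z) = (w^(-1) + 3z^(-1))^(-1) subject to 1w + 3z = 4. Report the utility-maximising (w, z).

For CES with ρ = -1, MRS = (1/3)·(z/w)^2.
Tangency: set MRS = p_w/p_z = 1/3.
So (z/w)^2 = 1; taking the square root, z/w = 1, i.e. z = w.
Substitute into the budget 1·w + 3·z = 4: 4·w = 4, so w* = 1 and z* = 1.

w* = 1, z* = 1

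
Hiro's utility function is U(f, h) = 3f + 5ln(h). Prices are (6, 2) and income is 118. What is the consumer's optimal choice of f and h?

f* = 18, h* = 5

MU_f = 3, MU_h = 5/h.
MRS = 3 ÷ (5/h).
Tangency: set MRS = p_f/p_h = 6/2 = 3.
MRS depends only on h: 0.6·h = 3 ⇒ h* = 3/0.6 = 5.
From the budget, 6·f = 118 − 2·5 = 108, so f* = 18.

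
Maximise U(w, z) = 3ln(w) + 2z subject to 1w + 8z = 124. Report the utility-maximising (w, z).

w* = 12, z* = 14

MU_w = 3/w, MU_z = 2.
MRS = 3/w ÷ 2.
Tangency: set MRS = p_w/p_z = 1/8 = 0.125.
MRS depends only on w: 1.5/w = 0.125 ⇒ w* = 1.5/0.125 = 12.
From the budget, 8·z = 124 − 1·12 = 112, so z* = 14.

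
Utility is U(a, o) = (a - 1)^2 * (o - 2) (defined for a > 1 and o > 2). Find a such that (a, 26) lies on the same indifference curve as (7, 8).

a = 4

U(7, 8) = 216.
Set U(a, 26) = 216 and solve.
With o = 26: (26 − 2) = 24, so (a − 1)^2 = 216/24 = 9.
Taking the square root (with a > 1): a − 1 = 3, so a = 4.
Check: U(4, 26) = 216.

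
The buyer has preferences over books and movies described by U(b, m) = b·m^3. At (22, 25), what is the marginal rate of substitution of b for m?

MU_b = m^3 and MU_m = 3·b·m^2.
MRS = MU_b/MU_m = (1/3)·m/b.
At (22, 25): MRS = 25/66.
That is, one extra unit of b is worth 25/66 units of m at the margin.

MRS = 25/66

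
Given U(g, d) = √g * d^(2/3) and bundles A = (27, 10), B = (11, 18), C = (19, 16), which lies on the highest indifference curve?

Evaluate utility at each bundle:
U(A) = 24.118.
U(B) = 22.780.
U(C) = 27.677.
Highest utility is C, so C ≻ A ≻ B.

Bundle C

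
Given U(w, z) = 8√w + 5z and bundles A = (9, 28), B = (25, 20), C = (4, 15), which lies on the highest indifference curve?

Evaluate utility at each bundle:
U(A) = 164.000.
U(B) = 140.000.
U(C) = 91.000.
Highest utility is A, so A ≻ B ≻ C.

Bundle A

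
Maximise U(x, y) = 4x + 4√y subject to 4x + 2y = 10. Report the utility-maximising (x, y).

x* = 2, y* = 1

MU_x = 4, MU_y = 4/(2√y).
MRS = 4 ÷ (4/(2√y)).
Tangency: set MRS = p_x/p_y = 4/2 = 2.
MRS depends only on y: 2·√y = 2 ⇒ √y = 2/2 = 1 ⇒ y* = 1.
From the budget, 4·x = 10 − 2·1 = 8, so x* = 2.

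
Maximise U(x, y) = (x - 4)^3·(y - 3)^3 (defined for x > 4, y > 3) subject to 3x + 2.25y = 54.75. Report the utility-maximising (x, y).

MU_x = 3·(x−4)^2·(y−3)^3, MU_y = 3·(x−4)^3·(y−3)^2.
MRS = (y−3)/(x−4).
Tangency: set MRS = p_x/p_y = 3/2.25 = 4/3.
So (y − 3)/(x − 4) = 4/3, i.e. (y − 3) = (4/3)·(x − 4).
Rewrite the budget in excess-of-subsistence terms: 3·(x − 4) + 2.25·(y − 3) = 54.75 − 3·4 − 2.25·3 = 36.
Substituting, 6·(x − 4) = 36, so x − 4 = 6 and x* = 10.
Then y − 3 = (4/3)·6 = 8, so y* = 11.

x* = 10, y* = 11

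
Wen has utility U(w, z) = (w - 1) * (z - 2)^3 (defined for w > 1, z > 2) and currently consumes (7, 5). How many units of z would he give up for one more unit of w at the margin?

MU_w = (z−2)^3, MU_z = 3·(w−1)·(z−2)^2.
MRS = (1/3)·(z−2)/(w−1).
At (7, 5): MRS = 1/6.
The indifference curve has slope −1/6 at this bundle.

MRS = 1/6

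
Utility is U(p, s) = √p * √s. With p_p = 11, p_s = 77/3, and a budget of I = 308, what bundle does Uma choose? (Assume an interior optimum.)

MU_p = 0.5·p^(-0.5)·√s and MU_s = 0.5·√p·s^(-0.5).
MRS = MU_p/MU_s = s/p.
Tangency: set MRS = p_p/p_s = 11/(77/3) = 3/7.
So s/p = 3/7, i.e. s = (3/7)·p.
Substitute into the budget 11·p + (77/3)·s = 308: 22·p = 308, so p* = 14.
Then s* = (3/7)·14 = 6.

p* = 14, s* = 6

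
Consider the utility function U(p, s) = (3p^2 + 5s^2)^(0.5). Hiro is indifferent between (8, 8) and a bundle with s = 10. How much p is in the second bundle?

U depends on (p, s) only through S = 3p^2 + 5s^2, so equal utility means equal S. At (8, 8): S = 512.
With s = 10: 5·10^2 = 500, so 3p^2 = 512 − 500 = 12, i.e. p^2 = 4.
Hence p = √4 = 2.
Check: U(2, 10) = 22.6274.

p = 2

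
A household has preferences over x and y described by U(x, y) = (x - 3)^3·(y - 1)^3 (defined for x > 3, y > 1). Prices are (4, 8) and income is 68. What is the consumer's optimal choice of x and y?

x* = 9, y* = 4

MU_x = 3·(x−3)^2·(y−1)^3, MU_y = 3·(x−3)^3·(y−1)^2.
MRS = (y−1)/(x−3).
Tangency: set MRS = p_x/p_y = 4/8 = 0.5.
So (y − 1)/(x − 3) = 0.5, i.e. (y − 1) = 0.5·(x − 3).
Rewrite the budget in excess-of-subsistence terms: 4·(x − 3) + 8·(y − 1) = 68 − 4·3 − 8·1 = 48.
Substituting, 8·(x − 3) = 48, so x − 3 = 6 and x* = 9.
Then y − 1 = 0.5·6 = 3, so y* = 4.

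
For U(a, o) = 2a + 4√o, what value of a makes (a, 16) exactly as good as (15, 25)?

a = 17

U(15, 25) = 50.
Set U(a, 16) = 50 and solve.
With o = 16: √16 = 4, so 2a = 50 − 4·4 = 34 and a = 17.
Check: U(17, 16) = 50.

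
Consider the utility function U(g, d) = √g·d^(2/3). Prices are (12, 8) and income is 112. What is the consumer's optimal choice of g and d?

g* = 4, d* = 8

MU_g = 0.5·g^(-0.5)·d^(2/3) and MU_d = 2/3·√g·d^(-1/3).
MRS = MU_g/MU_d = (0.75)·d/g.
Tangency: set MRS = p_g/p_d = 12/8 = 1.5.
So (0.75)·d/g = 1.5, i.e. d = 2·g.
Substitute into the budget 12·g + 8·d = 112: 28·g = 112, so g* = 4.
Then d* = 2·4 = 8.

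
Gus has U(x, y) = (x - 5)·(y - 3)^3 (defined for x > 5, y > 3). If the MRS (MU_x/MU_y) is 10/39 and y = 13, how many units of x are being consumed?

MU_x = (y−3)^3, MU_y = 3·(x−5)·(y−3)^2.
MRS = (1/3)·(y−3)/(x−5).
Substitute y = 13: MRS = (10/3)/(x − 5). Setting this equal to 10/39 gives x − 5 = (10/3)/(10/39) = 13, so x = 18.

x = 18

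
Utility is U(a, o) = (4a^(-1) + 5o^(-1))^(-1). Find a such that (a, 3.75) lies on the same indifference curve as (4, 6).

a = 8

U depends on (a, o) only through S = 4a^(-1) + 5o^(-1), so equal utility means equal S. At (4, 6): S = 11/6.
With o = 3.75: 5·3.75^(-1) = 4/3, so 4a^(-1) = 11/6 − 4/3 = 0.5, i.e. a^(-1) = 0.125.
Hence a = 1/0.125 = 8.
Check: U(8, 3.75) = 0.5455.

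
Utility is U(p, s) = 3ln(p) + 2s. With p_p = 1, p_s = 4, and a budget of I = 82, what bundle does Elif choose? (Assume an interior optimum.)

p* = 6, s* = 19

MU_p = 3/p, MU_s = 2.
MRS = 3/p ÷ 2.
Tangency: set MRS = p_p/p_s = 1/4 = 0.25.
MRS depends only on p: 1.5/p = 0.25 ⇒ p* = 1.5/0.25 = 6.
From the budget, 4·s = 82 − 1·6 = 76, so s* = 19.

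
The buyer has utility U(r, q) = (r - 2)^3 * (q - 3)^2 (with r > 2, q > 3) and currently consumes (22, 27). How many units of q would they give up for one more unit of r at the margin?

MU_r = 3·(r−2)^2·(q−3)^2, MU_q = 2·(r−2)^3·(q−3).
MRS = (3/2)·(q−3)/(r−2).
At (22, 27): MRS = 1.8.
That is, one extra unit of r is worth 1.8 units of q at the margin.

MRS = 1.8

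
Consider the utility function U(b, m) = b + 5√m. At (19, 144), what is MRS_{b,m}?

MU_b = 1, MU_m = 5/(2√m).
MRS = 1 ÷ (5/(2√m)).
At (19, 144): MRS = 4.8.
So at (19, 144) the consumer would give up 4.8 units of m for one more unit of b.

MRS = 4.8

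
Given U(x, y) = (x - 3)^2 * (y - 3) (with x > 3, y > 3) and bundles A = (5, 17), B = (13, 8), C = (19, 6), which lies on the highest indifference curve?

Bundle C

Evaluate utility at each bundle:
U(A) = 56.
U(B) = 500.
U(C) = 768.
Highest utility is C, so C ≻ B ≻ A.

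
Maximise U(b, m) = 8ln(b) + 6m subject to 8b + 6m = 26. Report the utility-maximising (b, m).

MU_b = 8/b, MU_m = 6.
MRS = 8/b ÷ 6.
Tangency: set MRS = p_b/p_m = 8/6 = 4/3.
MRS depends only on b: (4/3)/b = 4/3 ⇒ b* = (4/3)/(4/3) = 1.
From the budget, 6·m = 26 − 8·1 = 18, so m* = 3.

b* = 1, m* = 3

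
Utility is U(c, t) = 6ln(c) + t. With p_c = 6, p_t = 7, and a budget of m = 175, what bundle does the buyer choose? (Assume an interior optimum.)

MU_c = 6/c, MU_t = 1.
MRS = 6/c ÷ 1.
Tangency: set MRS = p_c/p_t = 6/7.
MRS depends only on c: 6/c = 6/7 ⇒ c* = 6/(6/7) = 7.
From the budget, 7·t = 175 − 6·7 = 133, so t* = 19.

c* = 7, t* = 19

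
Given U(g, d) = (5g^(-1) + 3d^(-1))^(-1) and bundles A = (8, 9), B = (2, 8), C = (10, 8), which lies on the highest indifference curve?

Bundle C

Evaluate utility at each bundle:
U(A) = 1.043.
U(B) = 0.348.
U(C) = 1.143.
Highest utility is C, so C ≻ A ≻ B.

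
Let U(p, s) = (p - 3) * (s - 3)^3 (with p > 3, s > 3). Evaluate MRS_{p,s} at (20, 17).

MRS = 14/51

MU_p = (s−3)^3, MU_s = 3·(p−3)·(s−3)^2.
MRS = (1/3)·(s−3)/(p−3).
At (20, 17): MRS = 14/51.
The indifference curve has slope −14/51 at this bundle.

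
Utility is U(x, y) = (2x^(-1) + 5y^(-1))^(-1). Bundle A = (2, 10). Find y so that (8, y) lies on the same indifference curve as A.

U depends on (x, y) only through S = 2x^(-1) + 5y^(-1), so equal utility means equal S. At (2, 10): S = 1.5.
With x = 8: 2·8^(-1) = 0.25, so 5y^(-1) = 1.5 − 0.25 = 1.25, i.e. y^(-1) = 0.25.
Hence y = 1/0.25 = 4.
Check: U(8, 4) = 0.6667.

y = 4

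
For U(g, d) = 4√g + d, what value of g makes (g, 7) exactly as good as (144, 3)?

g = 121

U(144, 3) = 51.
Set U(g, 7) = 51 and solve.
With d = 7: 4√g = 51 − 7 = 44, so √g = 11 and g = 121.
Check: U(121, 7) = 51.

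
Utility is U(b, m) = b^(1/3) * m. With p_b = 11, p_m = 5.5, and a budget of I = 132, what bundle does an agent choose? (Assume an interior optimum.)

MU_b = 1/3·b^(-2/3)·m and MU_m = b^(1/3).
MRS = MU_b/MU_m = (1/3)·m/b.
Tangency: set MRS = p_b/p_m = 11/5.5 = 2.
So (1/3)·m/b = 2, i.e. m = 6·b.
Substitute into the budget 11·b + 5.5·m = 132: 44·b = 132, so b* = 3.
Then m* = 6·3 = 18.

b* = 3, m* = 18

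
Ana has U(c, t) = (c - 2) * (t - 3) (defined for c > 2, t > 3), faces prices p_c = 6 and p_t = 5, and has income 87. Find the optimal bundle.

MU_c = (t−3), MU_t = (c−2).
MRS = (t−3)/(c−2).
Tangency: set MRS = p_c/p_t = 6/5 = 1.2.
So (t − 3)/(c − 2) = 1.2, i.e. (t − 3) = 1.2·(c − 2).
Rewrite the budget in excess-of-subsistence terms: 6·(c − 2) + 5·(t − 3) = 87 − 6·2 − 5·3 = 60.
Substituting, 12·(c − 2) = 60, so c − 2 = 5 and c* = 7.
Then t − 3 = 1.2·5 = 6, so t* = 9.

c* = 7, t* = 9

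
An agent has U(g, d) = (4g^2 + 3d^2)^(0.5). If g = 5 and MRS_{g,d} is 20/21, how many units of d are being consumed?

d = 7

For CES with ρ = 2, MRS = (4/3)·(d/g)^(-1).
Setting (4/3)·(d/5)^(-1) = 20/21 gives (d/5)^(-1) = 5/7, so d/5 = 1.4 and d = 7.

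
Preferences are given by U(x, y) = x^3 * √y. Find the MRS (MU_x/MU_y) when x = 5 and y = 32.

MU_x = 3·x^2·√y and MU_y = 0.5·x^3·y^(-0.5).
MRS = MU_x/MU_y = (6)·y/x.
At (5, 32): MRS = 38.4.
So at (5, 32) the consumer would give up 38.4 units of y for one more unit of x.

MRS = 38.4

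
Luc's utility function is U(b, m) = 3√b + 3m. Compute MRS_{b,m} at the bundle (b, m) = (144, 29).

MRS = 1/24

MU_b = 3/(2√b), MU_m = 3.
MRS = 3/(2√b) ÷ 3.
At (144, 29): MRS = 1/24.
So at (144, 29) the consumer would give up 1/24 units of m for one more unit of b.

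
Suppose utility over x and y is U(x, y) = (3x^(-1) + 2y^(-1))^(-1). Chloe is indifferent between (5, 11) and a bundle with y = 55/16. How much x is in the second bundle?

U depends on (x, y) only through S = 3x^(-1) + 2y^(-1), so equal utility means equal S. At (5, 11): S = 43/55.
With y = 55/16: 2·(55/16)^(-1) = 32/55, so 3x^(-1) = 43/55 − 32/55 = 0.2, i.e. x^(-1) = 1/15.
Hence x = 1/(1/15) = 15.
Check: U(15, 55/16) = 1.2791.

x = 15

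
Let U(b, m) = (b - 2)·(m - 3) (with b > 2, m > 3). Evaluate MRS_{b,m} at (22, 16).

MRS = 0.65

MU_b = (m−3), MU_m = (b−2).
MRS = (m−3)/(b−2).
At (22, 16): MRS = 0.65.
So at (22, 16) the consumer would give up 0.65 units of m for one more unit of b.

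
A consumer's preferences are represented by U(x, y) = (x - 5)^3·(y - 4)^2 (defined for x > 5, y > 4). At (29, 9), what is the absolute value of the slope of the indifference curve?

MRS = 5/16

MU_x = 3·(x−5)^2·(y−4)^2, MU_y = 2·(x−5)^3·(y−4).
MRS = (3/2)·(y−4)/(x−5).
At (29, 9): MRS = 5/16.
That is, one extra unit of x is worth 5/16 units of y at the margin.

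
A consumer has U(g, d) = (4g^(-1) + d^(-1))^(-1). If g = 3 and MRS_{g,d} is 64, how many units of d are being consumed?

d = 12

For CES with ρ = -1, MRS = (4/1)·(d/g)^2.
Setting (4/1)·(d/3)^2 = 64 gives (d/3)^2 = 16, so d/3 = 4 and d = 12.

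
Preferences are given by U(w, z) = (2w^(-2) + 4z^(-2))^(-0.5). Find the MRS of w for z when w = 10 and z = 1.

For CES with ρ = -2, MRS = (2/4)·(z/w)^3.
At (10, 1): MRS = 1/2000.
So at (10, 1) the consumer would give up 1/2000 units of z for one more unit of w.

MRS = 1/2000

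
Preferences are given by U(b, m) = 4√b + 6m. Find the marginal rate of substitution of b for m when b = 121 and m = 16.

MRS = 1/33

MU_b = 4/(2√b), MU_m = 6.
MRS = 4/(2√b) ÷ 6.
At (121, 16): MRS = 1/33.
So at (121, 16) the consumer would give up 1/33 units of m for one more unit of b.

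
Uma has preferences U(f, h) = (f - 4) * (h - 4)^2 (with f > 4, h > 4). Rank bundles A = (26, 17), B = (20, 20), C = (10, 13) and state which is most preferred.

Bundle B

Evaluate utility at each bundle:
U(A) = 3718.
U(B) = 4096.
U(C) = 486.
Highest utility is B, so B ≻ A ≻ C.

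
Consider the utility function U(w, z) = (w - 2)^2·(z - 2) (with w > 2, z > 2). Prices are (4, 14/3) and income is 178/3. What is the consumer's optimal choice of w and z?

MU_w = 2·(w−2)·(z−2), MU_z = (w−2)^2.
MRS = (2/1)·(z−2)/(w−2).
Tangency: set MRS = p_w/p_z = 4/(14/3) = 6/7.
So (2/1)·(z − 2)/(w − 2) = 6/7, i.e. (z − 2) = (3/7)·(w − 2).
Rewrite the budget in excess-of-subsistence terms: 4·(w − 2) + (14/3)·(z − 2) = 178/3 − 4·2 − (14/3)·2 = 42.
Substituting, 6·(w − 2) = 42, so w − 2 = 7 and w* = 9.
Then z − 2 = (3/7)·7 = 3, so z* = 5.

w* = 9, z* = 5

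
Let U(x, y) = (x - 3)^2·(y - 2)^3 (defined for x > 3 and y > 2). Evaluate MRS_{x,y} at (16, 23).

MRS = 14/13

MU_x = 2·(x−3)·(y−2)^3, MU_y = 3·(x−3)^2·(y−2)^2.
MRS = (2/3)·(y−2)/(x−3).
At (16, 23): MRS = 14/13.
That is, one extra unit of x is worth 14/13 units of y at the margin.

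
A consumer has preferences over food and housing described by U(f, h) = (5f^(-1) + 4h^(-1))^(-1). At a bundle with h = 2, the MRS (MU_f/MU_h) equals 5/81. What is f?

f = 9

For CES with ρ = -1, MRS = (5/4)·(h/f)^2.
Setting (5/4)·(2/f)^2 = 5/81 gives (2/f)^2 = 4/81, so 2/f = 2/9 and f = 9.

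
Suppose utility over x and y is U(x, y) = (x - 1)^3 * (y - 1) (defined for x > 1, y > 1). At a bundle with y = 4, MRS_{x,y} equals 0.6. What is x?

x = 16

MU_x = 3·(x−1)^2·(y−1), MU_y = (x−1)^3.
MRS = (3/1)·(y−1)/(x−1).
Substitute y = 4: MRS = 9/(x − 1). Setting this equal to 0.6 gives x − 1 = 9/0.6 = 15, so x = 16.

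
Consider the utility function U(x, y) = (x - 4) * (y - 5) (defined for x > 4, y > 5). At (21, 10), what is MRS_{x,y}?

MU_x = (y−5), MU_y = (x−4).
MRS = (y−5)/(x−4).
At (21, 10): MRS = 5/17.
The indifference curve has slope −5/17 at this bundle.

MRS = 5/17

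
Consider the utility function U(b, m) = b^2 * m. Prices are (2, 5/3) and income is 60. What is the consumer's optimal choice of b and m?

b* = 20, m* = 12

MU_b = 2·b·m and MU_m = b^2.
MRS = MU_b/MU_m = (2/1)·m/b.
Tangency: set MRS = p_b/p_m = 2/(5/3) = 1.2.
So (2/1)·m/b = 1.2, i.e. m = 0.6·b.
Substitute into the budget 2·b + (5/3)·m = 60: 3·b = 60, so b* = 20.
Then m* = 0.6·20 = 12.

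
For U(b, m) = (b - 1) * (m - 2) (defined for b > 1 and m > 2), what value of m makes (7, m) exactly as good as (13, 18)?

U(13, 18) = 192.
Set U(7, m) = 192 and solve.
With b = 7: (7 − 1) = 6, so (m − 2) = 192/6 = 32.
So m = 2 + 32 = 34.
Check: U(7, 34) = 192.

m = 34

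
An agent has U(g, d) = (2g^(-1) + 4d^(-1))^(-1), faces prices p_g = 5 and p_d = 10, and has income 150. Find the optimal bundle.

For CES with ρ = -1, MRS = (2/4)·(d/g)^2.
Tangency: set MRS = p_g/p_d = 5/10 = 0.5.
So (d/g)^2 = 1; taking the square root, d/g = 1, i.e. d = g.
Substitute into the budget 5·g + 10·d = 150: 15·g = 150, so g* = 10 and d* = 10.

g* = 10, d* = 10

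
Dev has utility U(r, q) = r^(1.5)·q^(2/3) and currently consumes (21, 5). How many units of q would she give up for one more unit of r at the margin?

MRS = 15/28

MU_r = 1.5·√r·q^(2/3) and MU_q = 2/3·r^(1.5)·q^(-1/3).
MRS = MU_r/MU_q = (2.25)·q/r.
At (21, 5): MRS = 15/28.
So at (21, 5) the consumer would give up 15/28 units of q for one more unit of r.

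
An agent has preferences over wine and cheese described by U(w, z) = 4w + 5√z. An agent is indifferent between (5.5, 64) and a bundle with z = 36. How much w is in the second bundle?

w = 8

U(5.5, 64) = 62.
Set U(w, 36) = 62 and solve.
With z = 36: √36 = 6, so 4w = 62 − 5·6 = 32 and w = 8.
Check: U(8, 36) = 62.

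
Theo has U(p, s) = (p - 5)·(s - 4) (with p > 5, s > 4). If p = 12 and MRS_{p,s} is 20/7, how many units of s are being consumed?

s = 24

MU_p = (s−4), MU_s = (p−5).
MRS = (s−4)/(p−5).
Substitute p = 12: MRS = (s − 4)/7. Setting this equal to 20/7 gives s − 4 = (20/7)·7 = 20, so s = 24.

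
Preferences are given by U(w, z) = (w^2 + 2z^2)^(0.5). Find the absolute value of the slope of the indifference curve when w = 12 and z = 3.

For CES with ρ = 2, MRS = (1/2)·(z/w)^(-1).
At (12, 3): MRS = 2.
The indifference curve has slope −2 at this bundle.

MRS = 2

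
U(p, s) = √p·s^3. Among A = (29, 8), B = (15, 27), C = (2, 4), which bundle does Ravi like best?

Bundle B

Evaluate utility at each bundle:
U(A) = 2757.204.
U(B) = 76231.931.
U(C) = 90.510.
Highest utility is B, so B ≻ A ≻ C.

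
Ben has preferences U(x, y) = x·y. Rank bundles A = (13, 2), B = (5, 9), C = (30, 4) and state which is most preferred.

Bundle C

Evaluate utility at each bundle:
U(A) = 26.
U(B) = 45.
U(C) = 120.
Highest utility is C, so C ≻ B ≻ A.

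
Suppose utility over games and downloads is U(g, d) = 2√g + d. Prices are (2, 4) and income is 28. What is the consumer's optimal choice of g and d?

MU_g = 2/(2√g), MU_d = 1.
MRS = 2/(2√g) ÷ 1.
Tangency: set MRS = p_g/p_d = 2/4 = 0.5.
MRS depends only on g: 1/√g = 0.5 ⇒ √g = 1/0.5 = 2 ⇒ g* = 4.
From the budget, 4·d = 28 − 2·4 = 20, so d* = 5.

g* = 4, d* = 5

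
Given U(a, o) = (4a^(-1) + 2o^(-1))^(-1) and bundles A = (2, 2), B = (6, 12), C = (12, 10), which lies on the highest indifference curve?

Evaluate utility at each bundle:
U(A) = 0.333.
U(B) = 1.200.
U(C) = 1.875.
Highest utility is C, so C ≻ B ≻ A.

Bundle C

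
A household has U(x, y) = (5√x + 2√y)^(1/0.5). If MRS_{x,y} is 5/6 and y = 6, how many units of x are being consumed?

For CES with ρ = 0.5, MRS = (5/2)·√(y/x).
Setting (5/2)·√(6/x) = 5/6 gives √(6/x) = 1/3, so 6/x = 1/9 and x = 54.

x = 54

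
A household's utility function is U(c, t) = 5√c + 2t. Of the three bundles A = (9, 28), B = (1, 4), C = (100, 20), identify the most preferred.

Evaluate utility at each bundle:
U(A) = 71.000.
U(B) = 13.000.
U(C) = 90.000.
Highest utility is C, so C ≻ A ≻ B.

Bundle C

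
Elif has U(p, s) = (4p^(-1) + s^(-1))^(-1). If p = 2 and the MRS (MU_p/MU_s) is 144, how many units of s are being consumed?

For CES with ρ = -1, MRS = (4/1)·(s/p)^2.
Setting (4/1)·(s/2)^2 = 144 gives (s/2)^2 = 36, so s/2 = 6 and s = 12.

s = 12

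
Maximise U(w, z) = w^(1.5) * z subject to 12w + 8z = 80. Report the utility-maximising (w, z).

MU_w = 1.5·√w·z and MU_z = w^(1.5).
MRS = MU_w/MU_z = (1.5)·z/w.
Tangency: set MRS = p_w/p_z = 12/8 = 1.5.
So (1.5)·z/w = 1.5, i.e. z = w.
Substitute into the budget 12·w + 8·z = 80: 20·w = 80, so w* = 4.
Then z* = 4.

w* = 4, z* = 4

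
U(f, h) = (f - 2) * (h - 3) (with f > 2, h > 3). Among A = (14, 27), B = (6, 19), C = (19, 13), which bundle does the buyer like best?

Bundle A

Evaluate utility at each bundle:
U(A) = 288.
U(B) = 64.
U(C) = 170.
Highest utility is A, so A ≻ C ≻ B.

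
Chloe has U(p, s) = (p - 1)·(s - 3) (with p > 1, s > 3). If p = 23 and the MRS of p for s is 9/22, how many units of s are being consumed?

MU_p = (s−3), MU_s = (p−1).
MRS = (s−3)/(p−1).
Substitute p = 23: MRS = (s − 3)/22. Setting this equal to 9/22 gives s − 3 = (9/22)·22 = 9, so s = 12.

s = 12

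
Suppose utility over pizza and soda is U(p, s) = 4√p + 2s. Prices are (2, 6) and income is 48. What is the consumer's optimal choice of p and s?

p* = 9, s* = 5

MU_p = 4/(2√p), MU_s = 2.
MRS = 4/(2√p) ÷ 2.
Tangency: set MRS = p_p/p_s = 2/6 = 1/3.
MRS depends only on p: 1/√p = 1/3 ⇒ √p = 1/(1/3) = 3 ⇒ p* = 9.
From the budget, 6·s = 48 − 2·9 = 30, so s* = 5.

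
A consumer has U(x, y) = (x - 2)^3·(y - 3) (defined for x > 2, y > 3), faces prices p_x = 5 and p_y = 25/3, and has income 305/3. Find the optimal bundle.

MU_x = 3·(x−2)^2·(y−3), MU_y = (x−2)^3.
MRS = (3/1)·(y−3)/(x−2).
Tangency: set MRS = p_x/p_y = 5/(25/3) = 0.6.
So (3/1)·(y − 3)/(x − 2) = 0.6, i.e. (y − 3) = 0.2·(x − 2).
Rewrite the budget in excess-of-subsistence terms: 5·(x − 2) + (25/3)·(y − 3) = 305/3 − 5·2 − (25/3)·3 = 200/3.
Substituting, (20/3)·(x − 2) = 200/3, so x − 2 = 10 and x* = 12.
Then y − 3 = 0.2·10 = 2, so y* = 5.

x* = 12, y* = 5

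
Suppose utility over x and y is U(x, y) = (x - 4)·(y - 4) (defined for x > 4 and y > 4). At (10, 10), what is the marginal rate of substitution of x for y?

MRS = 1

MU_x = (y−4), MU_y = (x−4).
MRS = (y−4)/(x−4).
At (10, 10): MRS = 1.
The indifference curve has slope −1 at this bundle.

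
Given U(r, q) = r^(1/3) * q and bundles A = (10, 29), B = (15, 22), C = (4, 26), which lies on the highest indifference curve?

Bundle A

Evaluate utility at each bundle:
U(A) = 62.479.
U(B) = 54.257.
U(C) = 41.272.
Highest utility is A, so A ≻ B ≻ C.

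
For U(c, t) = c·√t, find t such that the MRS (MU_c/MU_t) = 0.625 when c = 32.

t = 10

MU_c = √t and MU_t = 0.5·c·t^(-0.5).
MRS = MU_c/MU_t = (2)·t/c.
Substitute c = 32: MRS = t/16. Setting t/16 = 0.625 gives t = 0.625·16 = 10.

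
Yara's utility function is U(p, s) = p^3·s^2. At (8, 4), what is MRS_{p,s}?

MRS = 0.75

MU_p = 3·p^2·s^2 and MU_s = 2·p^3·s.
MRS = MU_p/MU_s = (3/2)·s/p.
At (8, 4): MRS = 0.75.
That is, one extra unit of p is worth 0.75 units of s at the margin.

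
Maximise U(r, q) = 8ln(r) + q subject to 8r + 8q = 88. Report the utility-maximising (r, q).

r* = 8, q* = 3

MU_r = 8/r, MU_q = 1.
MRS = 8/r ÷ 1.
Tangency: set MRS = p_r/p_q = 8/8 = 1.
MRS depends only on r: 8/r = 1 ⇒ r* = 8/1 = 8.
From the budget, 8·q = 88 − 8·8 = 24, so q* = 3.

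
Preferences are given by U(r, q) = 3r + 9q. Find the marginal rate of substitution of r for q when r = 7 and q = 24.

MRS = 1/3

MU_r = 3, MU_q = 9, so MRS = 3/9 = 1/3 at every bundle.
At (7, 24): MRS = 1/3.
So at (7, 24) the consumer would give up 1/3 units of q for one more unit of r.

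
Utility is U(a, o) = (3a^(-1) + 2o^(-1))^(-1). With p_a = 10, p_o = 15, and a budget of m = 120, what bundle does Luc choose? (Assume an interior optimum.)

For CES with ρ = -1, MRS = (3/2)·(o/a)^2.
Tangency: set MRS = p_a/p_o = 10/15 = 2/3.
So (o/a)^2 = 4/9; taking the square root, o/a = 2/3, i.e. o = (2/3)·a.
Substitute into the budget 10·a + 15·o = 120: 20·a = 120, so a* = 6 and o* = (2/3)·6 = 4.

a* = 6, o* = 4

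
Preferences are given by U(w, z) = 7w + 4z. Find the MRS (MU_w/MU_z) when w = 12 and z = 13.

MU_w = 7, MU_z = 4, so MRS = 7/4 = 1.75 at every bundle.
At (12, 13): MRS = 1.75.
So at (12, 13) the consumer would give up 1.75 units of z for one more unit of w.

MRS = 1.75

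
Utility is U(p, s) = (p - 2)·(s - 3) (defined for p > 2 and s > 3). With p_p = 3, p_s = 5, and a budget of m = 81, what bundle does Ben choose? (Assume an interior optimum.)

MU_p = (s−3), MU_s = (p−2).
MRS = (s−3)/(p−2).
Tangency: set MRS = p_p/p_s = 3/5 = 0.6.
So (s − 3)/(p − 2) = 0.6, i.e. (s − 3) = 0.6·(p − 2).
Rewrite the budget in excess-of-subsistence terms: 3·(p − 2) + 5·(s − 3) = 81 − 3·2 − 5·3 = 60.
Substituting, 6·(p − 2) = 60, so p − 2 = 10 and p* = 12.
Then s − 3 = 0.6·10 = 6, so s* = 9.

p* = 12, s* = 9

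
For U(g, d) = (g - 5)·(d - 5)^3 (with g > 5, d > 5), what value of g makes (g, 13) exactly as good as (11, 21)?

U(11, 21) = 24576.
Set U(g, 13) = 24576 and solve.
With d = 13: (13 − 5)^3 = 512, so (g − 5) = 24576/512 = 48.
So g = 5 + 48 = 53.
Check: U(53, 13) = 24576.

g = 53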